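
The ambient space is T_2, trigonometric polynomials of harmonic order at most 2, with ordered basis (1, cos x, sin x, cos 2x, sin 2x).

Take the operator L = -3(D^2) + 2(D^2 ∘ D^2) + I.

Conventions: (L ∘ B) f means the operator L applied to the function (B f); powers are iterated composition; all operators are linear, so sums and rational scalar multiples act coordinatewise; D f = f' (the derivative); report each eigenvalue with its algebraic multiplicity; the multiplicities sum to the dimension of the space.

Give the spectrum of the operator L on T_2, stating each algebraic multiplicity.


λ = 1 (multiplicity 1), λ = 6 (multiplicity 2), λ = 45 (multiplicity 2)

image of 1: 1
image of cos x: 6cos x
image of sin x: 6sin x
image of cos 2x: 45cos 2x
image of sin 2x: 45sin 2x
the matrix is diagonal; its diagonal is (1, 6, 6, 45, 45)
for a triangular matrix the eigenvalues are the diagonal entries, with algebraic multiplicity their repetition count


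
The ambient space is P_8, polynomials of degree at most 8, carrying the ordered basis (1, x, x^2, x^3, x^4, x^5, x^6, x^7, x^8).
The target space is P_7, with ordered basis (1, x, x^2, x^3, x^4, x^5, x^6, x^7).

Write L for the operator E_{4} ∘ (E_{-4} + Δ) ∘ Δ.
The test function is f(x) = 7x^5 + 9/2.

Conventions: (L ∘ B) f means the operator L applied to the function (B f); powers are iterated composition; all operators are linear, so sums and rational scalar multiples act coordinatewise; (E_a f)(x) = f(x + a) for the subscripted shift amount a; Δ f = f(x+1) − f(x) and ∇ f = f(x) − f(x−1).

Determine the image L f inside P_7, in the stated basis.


the result is g(x) = 35x^4 + 210x^3 + 2170x^2 + 10605x + 17857

Δ f = 35x^4 + 70x^3 + 70x^2 + 35x + 7
E_{-4} Δ f = 35x^4 - 490x^3 + 2590x^2 - 6125x + 5467
Δ Δ f = 140x^3 + 420x^2 + 490x + 210
(E_{-4} + Δ) Δ f = 35x^4 - 350x^3 + 3010x^2 - 5635x + 5677
E_{4} (E_{-4} + Δ) Δ f = 35x^4 + 210x^3 + 2170x^2 + 10605x + 17857


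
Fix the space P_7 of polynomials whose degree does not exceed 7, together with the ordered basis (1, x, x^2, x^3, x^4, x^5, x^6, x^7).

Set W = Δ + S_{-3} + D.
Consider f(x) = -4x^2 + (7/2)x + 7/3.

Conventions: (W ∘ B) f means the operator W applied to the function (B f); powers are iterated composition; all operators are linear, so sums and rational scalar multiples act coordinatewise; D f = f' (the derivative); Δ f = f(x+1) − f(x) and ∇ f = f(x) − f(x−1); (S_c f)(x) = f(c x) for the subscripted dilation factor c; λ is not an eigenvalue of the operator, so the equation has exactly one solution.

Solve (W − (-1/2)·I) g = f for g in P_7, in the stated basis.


write g with unknown coordinates in the stated basis and equate coefficients in (W − (-1/2)·I) g = f
solving from the highest basis element down gives g = -(8/19)x^2 - (197/95)x + 3934/855
check: W g = -(72/19)x^2 + (431/95)x + 28/855
so W g − (-1/2)·g = -4x^2 + (7/2)x + 7/3 = f ✓

g(x) = -(8/19)x^2 - (197/95)x + 3934/855


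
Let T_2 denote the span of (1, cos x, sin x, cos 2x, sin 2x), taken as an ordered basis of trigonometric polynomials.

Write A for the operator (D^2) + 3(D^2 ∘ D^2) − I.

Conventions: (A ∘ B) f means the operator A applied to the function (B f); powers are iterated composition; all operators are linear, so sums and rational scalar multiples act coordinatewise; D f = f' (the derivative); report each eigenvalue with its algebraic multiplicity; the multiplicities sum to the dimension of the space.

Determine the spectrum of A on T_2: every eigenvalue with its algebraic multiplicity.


λ = -1 (multiplicity 1), λ = 1 (multiplicity 2), λ = 43 (multiplicity 2)

image of 1: -1
image of cos x: cos x
image of sin x: sin x
image of cos 2x: 43cos 2x
image of sin 2x: 43sin 2x
the matrix is diagonal; its diagonal is (-1, 1, 1, 43, 43)
for a triangular matrix the eigenvalues are the diagonal entries, with algebraic multiplicity their repetition count


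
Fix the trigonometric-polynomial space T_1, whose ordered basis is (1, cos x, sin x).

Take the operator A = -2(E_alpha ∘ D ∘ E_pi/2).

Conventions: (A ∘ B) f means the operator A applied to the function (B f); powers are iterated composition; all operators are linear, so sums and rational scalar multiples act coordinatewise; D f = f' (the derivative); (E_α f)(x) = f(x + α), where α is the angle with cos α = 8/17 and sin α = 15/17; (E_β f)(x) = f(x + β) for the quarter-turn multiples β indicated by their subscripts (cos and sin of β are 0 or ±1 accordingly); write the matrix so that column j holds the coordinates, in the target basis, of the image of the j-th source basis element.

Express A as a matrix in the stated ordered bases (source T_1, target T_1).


the matrix is [[0, 0, 0]; [0, 16/17, 30/17]; [0, -30/17, 16/17]] (rows listed top to bottom)

image of 1: 0
image of cos x: (16/17)cos x - (30/17)sin x
image of sin x: (30/17)cos x + (16/17)sin x
each image's coordinates form column j of the matrix


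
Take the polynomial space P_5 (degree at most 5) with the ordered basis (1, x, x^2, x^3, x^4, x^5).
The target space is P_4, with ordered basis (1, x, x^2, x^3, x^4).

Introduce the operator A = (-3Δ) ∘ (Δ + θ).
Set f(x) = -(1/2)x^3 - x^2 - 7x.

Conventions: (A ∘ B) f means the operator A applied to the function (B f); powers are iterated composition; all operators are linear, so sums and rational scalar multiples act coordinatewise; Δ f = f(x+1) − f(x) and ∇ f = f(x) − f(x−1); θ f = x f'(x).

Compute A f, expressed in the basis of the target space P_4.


g(x) = (27/2)x^2 + (69/2)x + 93/2

Δ f = -(3/2)x^2 - (7/2)x - 17/2
θ f = -(3/2)x^3 - 2x^2 - 7x
(Δ + θ) f = -(3/2)x^3 - (7/2)x^2 - (21/2)x - 17/2
Δ (Δ + θ) f = -(9/2)x^2 - (23/2)x - 31/2
(-3Δ) (Δ + θ) f = (27/2)x^2 + (69/2)x + 93/2


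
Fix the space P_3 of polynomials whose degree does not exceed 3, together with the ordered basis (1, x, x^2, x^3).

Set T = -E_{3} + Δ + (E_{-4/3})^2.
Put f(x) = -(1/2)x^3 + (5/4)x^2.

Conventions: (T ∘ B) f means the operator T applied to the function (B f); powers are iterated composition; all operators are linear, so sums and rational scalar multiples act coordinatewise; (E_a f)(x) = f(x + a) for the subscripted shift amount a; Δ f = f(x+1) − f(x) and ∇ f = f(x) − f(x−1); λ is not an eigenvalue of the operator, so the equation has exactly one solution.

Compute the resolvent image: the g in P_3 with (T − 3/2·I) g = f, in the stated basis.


g(x) = (1/3)x^3 - (71/18)x^2 + (1940/81)x - 59900/729

write g with unknown coordinates in the stated basis and equate coefficients in (T − 3/2·I) g = f
solving from the highest basis element down gives g = (1/3)x^3 - (71/18)x^2 + (1940/81)x - 59900/729
check: T g = -(14/3)x^2 + (970/27)x - 29950/243
so T g − 3/2·g = -(1/2)x^3 + (5/4)x^2 = f ✓


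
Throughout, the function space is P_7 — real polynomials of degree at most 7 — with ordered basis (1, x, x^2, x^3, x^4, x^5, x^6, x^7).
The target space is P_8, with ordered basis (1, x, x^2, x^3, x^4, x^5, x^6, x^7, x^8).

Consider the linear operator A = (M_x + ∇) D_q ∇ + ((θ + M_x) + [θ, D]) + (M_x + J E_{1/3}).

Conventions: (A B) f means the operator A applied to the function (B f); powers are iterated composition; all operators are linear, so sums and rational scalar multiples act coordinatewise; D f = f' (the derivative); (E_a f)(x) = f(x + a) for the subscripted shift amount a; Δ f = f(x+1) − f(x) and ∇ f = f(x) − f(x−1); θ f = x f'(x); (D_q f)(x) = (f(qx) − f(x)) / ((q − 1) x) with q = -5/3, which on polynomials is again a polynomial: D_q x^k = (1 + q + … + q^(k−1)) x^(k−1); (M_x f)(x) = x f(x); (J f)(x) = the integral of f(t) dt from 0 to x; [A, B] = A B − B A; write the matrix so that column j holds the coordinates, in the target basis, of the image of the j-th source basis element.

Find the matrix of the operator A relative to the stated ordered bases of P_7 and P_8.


the matrix is [[0, -1, 0, -2, -40/9, 50/27, -692/27, 6622/243]; [3, 4/3, 1/9, -80/27, 1693/81, -2294/243, 74251/729, -128456/2187]; [0, 5/2, 7/3, -29/6, 110/27, -7195/162, -5165/81, -233177/1458]; [0, 0, 7/3, 10/3, 14/3, -1700/81, 13529/81, 700/27]; [0, 0, 0, 9/4, 13/3, -935/54, 1025/27, -346255/972]; [0, 0, 0, 0, 11/5, 16/3, 689/27, -980/9]; [0, 0, 0, 0, 0, 13/6, 19/3, -29281/486]; [0, 0, 0, 0, 0, 0, 15/7, 22/3]; [0, 0, 0, 0, 0, 0, 0, 17/8]] (rows listed top to bottom)

image of 1: 3x
image of x: (5/2)x^2 + (4/3)x - 1
image of x^2: (7/3)x^3 + (7/3)x^2 + (1/9)x
image of x^3: (9/4)x^4 + (10/3)x^3 - (29/6)x^2 - (80/27)x - 2
image of x^4: (11/5)x^5 + (13/3)x^4 + (14/3)x^3 + (110/27)x^2 + (1693/81)x - 40/9
image of x^5: (13/6)x^6 + (16/3)x^5 - (935/54)x^4 - (1700/81)x^3 - (7195/162)x^2 - (2294/243)x + 50/27
image of x^6: (15/7)x^7 + (19/3)x^6 + (689/27)x^5 + (1025/27)x^4 + (13529/81)x^3 - (5165/81)x^2 + (74251/729)x - 692/27
image of x^7: (17/8)x^8 + (22/3)x^7 - (29281/486)x^6 - (980/9)x^5 - (346255/972)x^4 + (700/27)x^3 - (233177/1458)x^2 - (128456/2187)x + 6622/243
each image's coordinates form column j of the matrix


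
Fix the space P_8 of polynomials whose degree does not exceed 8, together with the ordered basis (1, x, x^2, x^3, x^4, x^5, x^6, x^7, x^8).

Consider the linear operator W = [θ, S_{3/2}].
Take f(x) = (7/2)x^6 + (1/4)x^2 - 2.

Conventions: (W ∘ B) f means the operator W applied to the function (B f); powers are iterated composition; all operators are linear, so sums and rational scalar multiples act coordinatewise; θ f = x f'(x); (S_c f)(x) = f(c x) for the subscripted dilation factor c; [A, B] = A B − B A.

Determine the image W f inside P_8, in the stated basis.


the image equals g(x) = 0

S_{3/2} f = (5103/128)x^6 + (9/16)x^2 - 2
θ S_{3/2} f = (15309/64)x^6 + (9/8)x^2
θ f = 21x^6 + (1/2)x^2
S_{3/2} θ f = (15309/64)x^6 + (9/8)x^2
[θ, S_{3/2}] f = 0


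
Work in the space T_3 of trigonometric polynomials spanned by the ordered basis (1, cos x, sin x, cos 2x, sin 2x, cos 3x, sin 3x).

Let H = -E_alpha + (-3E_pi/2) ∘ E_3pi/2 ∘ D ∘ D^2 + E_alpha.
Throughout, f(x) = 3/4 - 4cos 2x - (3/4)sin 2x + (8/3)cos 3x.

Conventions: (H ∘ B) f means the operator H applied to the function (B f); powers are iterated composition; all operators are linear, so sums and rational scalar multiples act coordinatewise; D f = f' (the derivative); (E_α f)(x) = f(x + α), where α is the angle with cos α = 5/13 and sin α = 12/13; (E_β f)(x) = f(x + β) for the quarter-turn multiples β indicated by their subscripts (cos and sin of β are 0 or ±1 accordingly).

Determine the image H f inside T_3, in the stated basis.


E_alpha f = 3/4 + (386/169)cos 2x + (2277/676)sin 2x - (16280/6591)cos 3x + (2208/2197)sin 3x
(-E_alpha) f = -3/4 - (386/169)cos 2x - (2277/676)sin 2x + (16280/6591)cos 3x - (2208/2197)sin 3x
D f = -(3/2)cos 2x + 8sin 2x - 8sin 3x
D D f = 16cos 2x + 3sin 2x - 24cos 3x
D D^2 f = 6cos 2x - 32sin 2x + 72sin 3x
E_3pi/2 D D^2 f = -6cos 2x + 32sin 2x + 72cos 3x
E_pi/2 (E_3pi/2 ∘ D) D^2 f = 6cos 2x - 32sin 2x + 72sin 3x
(-3E_pi/2) (E_3pi/2 ∘ D) D^2 f = -18cos 2x + 96sin 2x - 216sin 3x
E_alpha f = 3/4 + (386/169)cos 2x + (2277/676)sin 2x - (16280/6591)cos 3x + (2208/2197)sin 3x
(-E_alpha + (-3E_pi/2) ∘ E_3pi/2 ∘ D ∘ D^2 + E_alpha) f = -18cos 2x + 96sin 2x - 216sin 3x

g(x) = -18cos 2x + 96sin 2x - 216sin 3x


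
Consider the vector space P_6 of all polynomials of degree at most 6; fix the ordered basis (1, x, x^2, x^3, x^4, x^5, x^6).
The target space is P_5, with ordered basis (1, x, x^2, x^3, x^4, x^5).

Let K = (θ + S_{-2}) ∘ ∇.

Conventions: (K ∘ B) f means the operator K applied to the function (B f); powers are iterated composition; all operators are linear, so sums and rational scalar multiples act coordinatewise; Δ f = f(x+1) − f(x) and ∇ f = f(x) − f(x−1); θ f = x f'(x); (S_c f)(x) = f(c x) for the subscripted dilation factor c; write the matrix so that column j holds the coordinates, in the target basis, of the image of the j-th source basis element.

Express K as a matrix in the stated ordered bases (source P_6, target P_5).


the matrix is [[0, 1, -1, 1, -1, 1, -1]; [0, 0, -2, 3, -4, 5, -6]; [0, 0, 0, 18, -36, 60, -90]; [0, 0, 0, 0, -20, 50, -100]; [0, 0, 0, 0, 0, 100, -300]; [0, 0, 0, 0, 0, 0, -162]] (rows listed top to bottom)

image of 1: 0
image of x: 1
image of x^2: -2x - 1
image of x^3: 18x^2 + 3x + 1
image of x^4: -20x^3 - 36x^2 - 4x - 1
image of x^5: 100x^4 + 50x^3 + 60x^2 + 5x + 1
image of x^6: -162x^5 - 300x^4 - 100x^3 - 90x^2 - 6x - 1
each image's coordinates form column j of the matrix


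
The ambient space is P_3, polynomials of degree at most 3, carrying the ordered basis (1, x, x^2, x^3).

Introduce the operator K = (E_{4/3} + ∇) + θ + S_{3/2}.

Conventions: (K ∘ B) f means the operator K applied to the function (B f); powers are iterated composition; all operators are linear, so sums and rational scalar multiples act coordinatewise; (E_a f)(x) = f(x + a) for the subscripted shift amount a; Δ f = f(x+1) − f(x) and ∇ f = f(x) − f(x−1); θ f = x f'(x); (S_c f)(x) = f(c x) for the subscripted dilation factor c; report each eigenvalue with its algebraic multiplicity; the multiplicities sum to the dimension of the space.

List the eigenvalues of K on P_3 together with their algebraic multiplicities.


image of 1: 2
image of x: (7/2)x + 7/3
image of x^2: (21/4)x^2 + (14/3)x + 7/9
image of x^3: (59/8)x^3 + 7x^2 + (7/3)x + 91/27
the matrix is upper triangular; its diagonal is (2, 7/2, 21/4, 59/8)
for a triangular matrix the eigenvalues are the diagonal entries, with algebraic multiplicity their repetition count

λ = 2 (multiplicity 1), λ = 7/2 (multiplicity 1), λ = 21/4 (multiplicity 1), λ = 59/8 (multiplicity 1)


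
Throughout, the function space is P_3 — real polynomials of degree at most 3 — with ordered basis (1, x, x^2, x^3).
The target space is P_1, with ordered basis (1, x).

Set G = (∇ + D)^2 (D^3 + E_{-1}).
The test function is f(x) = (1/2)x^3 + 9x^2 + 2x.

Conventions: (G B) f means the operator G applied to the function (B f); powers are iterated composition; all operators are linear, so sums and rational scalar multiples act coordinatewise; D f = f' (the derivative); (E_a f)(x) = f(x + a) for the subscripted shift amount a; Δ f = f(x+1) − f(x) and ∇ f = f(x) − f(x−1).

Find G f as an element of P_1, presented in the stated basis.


g(x) = 12x + 54

D f = (3/2)x^2 + 18x + 2
D D f = 3x + 18
D D D f = 3
E_{-1} f = (1/2)x^3 + (15/2)x^2 - (29/2)x + 13/2
(D^3 + E_{-1}) f = (1/2)x^3 + (15/2)x^2 - (29/2)x + 19/2
∇ (D^3 + E_{-1}) f = (3/2)x^2 + (27/2)x - 43/2
D (D^3 + E_{-1}) f = (3/2)x^2 + 15x - 29/2
(∇ + D) (D^3 + E_{-1}) f = 3x^2 + (57/2)x - 36
∇ (∇ + D) (D^3 + E_{-1}) f = 6x + 51/2
D (∇ + D) (D^3 + E_{-1}) f = 6x + 57/2
(∇ + D) (∇ + D) (D^3 + E_{-1}) f = 12x + 54


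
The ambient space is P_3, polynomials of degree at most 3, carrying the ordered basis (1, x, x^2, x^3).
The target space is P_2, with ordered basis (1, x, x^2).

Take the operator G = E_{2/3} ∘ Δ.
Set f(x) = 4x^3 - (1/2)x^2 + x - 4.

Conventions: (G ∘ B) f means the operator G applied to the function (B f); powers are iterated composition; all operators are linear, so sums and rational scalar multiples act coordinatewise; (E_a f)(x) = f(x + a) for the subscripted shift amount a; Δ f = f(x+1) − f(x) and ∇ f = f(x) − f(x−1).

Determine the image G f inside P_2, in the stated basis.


Δ f = 12x^2 + 11x + 9/2
E_{2/3} Δ f = 12x^2 + 27x + 103/6

the result is g(x) = 12x^2 + 27x + 103/6


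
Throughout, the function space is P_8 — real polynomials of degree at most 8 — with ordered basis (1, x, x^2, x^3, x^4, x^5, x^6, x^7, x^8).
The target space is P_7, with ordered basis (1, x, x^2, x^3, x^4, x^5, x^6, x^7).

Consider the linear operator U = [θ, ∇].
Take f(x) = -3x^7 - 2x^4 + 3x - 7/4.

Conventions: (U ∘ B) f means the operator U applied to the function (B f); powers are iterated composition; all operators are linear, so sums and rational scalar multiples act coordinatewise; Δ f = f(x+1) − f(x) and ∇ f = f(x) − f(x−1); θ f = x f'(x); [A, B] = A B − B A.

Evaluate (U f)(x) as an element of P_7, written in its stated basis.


the image equals g(x) = 21x^6 - 126x^5 + 315x^4 - 412x^3 + 291x^2 - 102x + 10

∇ f = -21x^6 + 63x^5 - 105x^4 + 97x^3 - 51x^2 + 13x + 2
θ ∇ f = -126x^6 + 315x^5 - 420x^4 + 291x^3 - 102x^2 + 13x
θ f = -21x^7 - 8x^4 + 3x
∇ θ f = -147x^6 + 441x^5 - 735x^4 + 703x^3 - 393x^2 + 115x - 10
[θ, ∇] f = 21x^6 - 126x^5 + 315x^4 - 412x^3 + 291x^2 - 102x + 10


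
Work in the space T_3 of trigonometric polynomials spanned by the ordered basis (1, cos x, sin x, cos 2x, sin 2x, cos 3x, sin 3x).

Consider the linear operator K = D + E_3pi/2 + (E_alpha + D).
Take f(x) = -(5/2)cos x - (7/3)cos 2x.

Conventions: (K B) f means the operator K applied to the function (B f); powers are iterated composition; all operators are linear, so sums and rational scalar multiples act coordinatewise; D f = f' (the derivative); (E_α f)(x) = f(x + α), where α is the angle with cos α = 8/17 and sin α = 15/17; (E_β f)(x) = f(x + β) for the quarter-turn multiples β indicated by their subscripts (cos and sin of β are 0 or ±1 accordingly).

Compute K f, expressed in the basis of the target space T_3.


g(x) = -(20/17)cos x + (80/17)sin x + (1050/289)cos 2x + (9772/867)sin 2x

D f = (5/2)sin x + (14/3)sin 2x
E_3pi/2 f = -(5/2)sin x + (7/3)cos 2x
E_alpha f = -(20/17)cos x + (75/34)sin x + (1127/867)cos 2x + (560/289)sin 2x
D f = (5/2)sin x + (14/3)sin 2x
(E_alpha + D) f = -(20/17)cos x + (80/17)sin x + (1127/867)cos 2x + (5726/867)sin 2x
(D + E_3pi/2 + (E_alpha + D)) f = -(20/17)cos x + (80/17)sin x + (1050/289)cos 2x + (9772/867)sin 2x


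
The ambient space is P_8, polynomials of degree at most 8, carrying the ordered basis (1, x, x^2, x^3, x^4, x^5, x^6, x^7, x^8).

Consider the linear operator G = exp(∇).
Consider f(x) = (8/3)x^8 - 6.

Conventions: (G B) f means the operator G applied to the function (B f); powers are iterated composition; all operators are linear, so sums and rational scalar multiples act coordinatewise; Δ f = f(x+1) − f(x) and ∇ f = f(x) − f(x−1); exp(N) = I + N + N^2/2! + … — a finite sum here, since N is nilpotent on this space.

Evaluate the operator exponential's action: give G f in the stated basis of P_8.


g(x) = (8/3)x^8 + (64/3)x^7 - (448/3)x^5 + (560/3)x^4 + (896/3)x^3 - 672x^2 + 192x + 382/3

order-1 term: (64/3)x^7 - (224/3)x^6 + (448/3)x^5 - (560/3)x^4 + (448/3)x^3 - (224/3)x^2 + (64/3)x - 8/3
order-2 term: (224/3)x^6 - 448x^5 + (3920/3)x^4 - 2240x^3 + (6944/3)x^2 - 1344x + 1016/3
order-3 term: (448/3)x^5 - 1120x^4 + (11200/3)x^3 - 6720x^2 + (19264/3)x - 2576
order-4 term: (560/3)x^4 - (4480/3)x^3 + (14560/3)x^2 - (22400/3)x + 4536
order-5 term: (448/3)x^3 - 1120x^2 + (8960/3)x - 2800
order-6 term: (224/3)x^2 - 448x + 2128/3
order-7 term: (64/3)x - 224/3
order-8 term: 8/3
the series for exp(∇) f terminates at order 8
exp(∇) f = (8/3)x^8 + (64/3)x^7 - (448/3)x^5 + (560/3)x^4 + (896/3)x^3 - 672x^2 + 192x + 382/3


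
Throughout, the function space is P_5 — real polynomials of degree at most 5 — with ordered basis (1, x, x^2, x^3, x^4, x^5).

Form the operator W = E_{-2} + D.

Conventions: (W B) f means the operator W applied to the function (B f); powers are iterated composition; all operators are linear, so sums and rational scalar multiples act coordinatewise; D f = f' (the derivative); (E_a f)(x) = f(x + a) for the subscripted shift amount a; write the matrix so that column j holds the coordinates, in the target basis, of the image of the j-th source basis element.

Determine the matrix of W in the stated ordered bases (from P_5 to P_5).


image of 1: 1
image of x: x - 1
image of x^2: x^2 - 2x + 4
image of x^3: x^3 - 3x^2 + 12x - 8
image of x^4: x^4 - 4x^3 + 24x^2 - 32x + 16
image of x^5: x^5 - 5x^4 + 40x^3 - 80x^2 + 80x - 32
each image's coordinates form column j of the matrix

the matrix is [[1, -1, 4, -8, 16, -32]; [0, 1, -2, 12, -32, 80]; [0, 0, 1, -3, 24, -80]; [0, 0, 0, 1, -4, 40]; [0, 0, 0, 0, 1, -5]; [0, 0, 0, 0, 0, 1]] (rows listed top to bottom)


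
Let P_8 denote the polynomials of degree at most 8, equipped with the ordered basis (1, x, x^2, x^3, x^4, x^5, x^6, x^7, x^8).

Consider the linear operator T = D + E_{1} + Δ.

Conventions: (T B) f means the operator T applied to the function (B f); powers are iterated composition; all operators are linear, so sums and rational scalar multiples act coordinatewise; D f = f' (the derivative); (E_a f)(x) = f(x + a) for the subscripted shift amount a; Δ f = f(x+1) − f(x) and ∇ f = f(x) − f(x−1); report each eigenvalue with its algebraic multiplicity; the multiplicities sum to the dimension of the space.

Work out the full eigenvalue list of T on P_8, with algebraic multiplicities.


image of 1: 1
image of x: x + 3
image of x^2: x^2 + 6x + 2
image of x^3: x^3 + 9x^2 + 6x + 2
image of x^4: x^4 + 12x^3 + 12x^2 + 8x + 2
image of x^5: x^5 + 15x^4 + 20x^3 + 20x^2 + 10x + 2
image of x^6: x^6 + 18x^5 + 30x^4 + 40x^3 + 30x^2 + 12x + 2
image of x^7: x^7 + 21x^6 + 42x^5 + 70x^4 + 70x^3 + 42x^2 + 14x + 2
image of x^8: x^8 + 24x^7 + 56x^6 + 112x^5 + 140x^4 + 112x^3 + 56x^2 + 16x + 2
the matrix is upper triangular; its diagonal is (1, 1, 1, 1, 1, 1, 1, 1, 1)
for a triangular matrix the eigenvalues are the diagonal entries, with algebraic multiplicity their repetition count

λ = 1 (multiplicity 9)


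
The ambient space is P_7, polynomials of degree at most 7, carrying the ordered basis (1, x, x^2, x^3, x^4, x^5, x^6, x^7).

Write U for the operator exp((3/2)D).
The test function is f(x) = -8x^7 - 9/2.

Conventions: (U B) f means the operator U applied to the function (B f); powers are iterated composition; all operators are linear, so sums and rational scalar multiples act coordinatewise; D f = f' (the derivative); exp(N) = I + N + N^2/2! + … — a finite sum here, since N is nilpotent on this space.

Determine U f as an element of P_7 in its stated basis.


order-1 term: -84x^6
order-2 term: -378x^5
order-3 term: -945x^4
order-4 term: -(2835/2)x^3
order-5 term: -(5103/4)x^2
order-6 term: -(5103/8)x
order-7 term: -2187/16
the series for exp((3/2)D) f terminates at order 7
exp((3/2)D) f = -8x^7 - 84x^6 - 378x^5 - 945x^4 - (2835/2)x^3 - (5103/4)x^2 - (5103/8)x - 2259/16

the image equals g(x) = -8x^7 - 84x^6 - 378x^5 - 945x^4 - (2835/2)x^3 - (5103/4)x^2 - (5103/8)x - 2259/16


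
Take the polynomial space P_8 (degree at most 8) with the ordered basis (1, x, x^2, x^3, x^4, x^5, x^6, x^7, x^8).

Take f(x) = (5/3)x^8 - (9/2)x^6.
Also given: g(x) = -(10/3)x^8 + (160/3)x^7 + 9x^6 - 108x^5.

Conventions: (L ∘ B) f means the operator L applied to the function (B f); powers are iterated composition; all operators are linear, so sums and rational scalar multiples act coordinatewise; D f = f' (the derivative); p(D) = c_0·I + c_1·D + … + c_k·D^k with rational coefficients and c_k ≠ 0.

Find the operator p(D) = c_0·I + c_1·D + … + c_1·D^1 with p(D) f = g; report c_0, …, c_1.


c_0 = -2, c_1 = 4

D^0 f = (5/3)x^8 - (9/2)x^6
D^1 f = (40/3)x^7 - 27x^5
matching coefficients of g against c_0 f + c_1 Df + … from the top degree down determines the c_i
solution: c_0 = -2, c_1 = 4


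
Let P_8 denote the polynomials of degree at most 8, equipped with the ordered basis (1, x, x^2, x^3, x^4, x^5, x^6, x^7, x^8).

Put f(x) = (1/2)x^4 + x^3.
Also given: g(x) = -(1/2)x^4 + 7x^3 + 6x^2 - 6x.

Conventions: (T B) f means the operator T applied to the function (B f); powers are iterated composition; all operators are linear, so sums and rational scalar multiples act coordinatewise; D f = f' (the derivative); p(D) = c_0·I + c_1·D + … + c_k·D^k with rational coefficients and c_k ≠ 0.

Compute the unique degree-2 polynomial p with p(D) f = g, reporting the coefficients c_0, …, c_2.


D^0 f = (1/2)x^4 + x^3
D^1 f = 2x^3 + 3x^2
D^2 f = 6x^2 + 6x
matching coefficients of g against c_0 f + c_1 Df + … from the top degree down determines the c_i
solution: c_0 = -1, c_1 = 4, c_2 = -1

c_0 = -1, c_1 = 4, c_2 = -1


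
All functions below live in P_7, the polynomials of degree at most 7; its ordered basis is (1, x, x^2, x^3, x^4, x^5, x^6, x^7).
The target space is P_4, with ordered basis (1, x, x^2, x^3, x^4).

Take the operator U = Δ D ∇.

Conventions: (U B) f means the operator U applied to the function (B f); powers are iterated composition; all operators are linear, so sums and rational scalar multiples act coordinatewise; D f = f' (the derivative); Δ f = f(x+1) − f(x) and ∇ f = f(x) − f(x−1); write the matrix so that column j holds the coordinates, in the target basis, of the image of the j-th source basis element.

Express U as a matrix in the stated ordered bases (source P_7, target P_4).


the matrix is [[0, 0, 0, 6, 0, 10, 0, 14]; [0, 0, 0, 0, 24, 0, 60, 0]; [0, 0, 0, 0, 0, 60, 0, 210]; [0, 0, 0, 0, 0, 0, 120, 0]; [0, 0, 0, 0, 0, 0, 0, 210]] (rows listed top to bottom)

image of 1: 0
image of x: 0
image of x^2: 0
image of x^3: 6
image of x^4: 24x
image of x^5: 60x^2 + 10
image of x^6: 120x^3 + 60x
image of x^7: 210x^4 + 210x^2 + 14
each image's coordinates form column j of the matrix


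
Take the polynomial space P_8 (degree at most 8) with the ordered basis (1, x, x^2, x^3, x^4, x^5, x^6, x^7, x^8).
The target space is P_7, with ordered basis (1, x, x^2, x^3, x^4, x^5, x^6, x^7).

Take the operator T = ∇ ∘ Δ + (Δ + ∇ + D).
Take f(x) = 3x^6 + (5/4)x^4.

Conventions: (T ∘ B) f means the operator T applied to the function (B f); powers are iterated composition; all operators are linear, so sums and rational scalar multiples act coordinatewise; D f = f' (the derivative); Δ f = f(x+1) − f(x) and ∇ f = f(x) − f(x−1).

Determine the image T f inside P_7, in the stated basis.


the result is g(x) = 54x^5 + 90x^4 + 135x^3 + 105x^2 + 46x + 17/2

Δ f = 18x^5 + 45x^4 + 65x^3 + (105/2)x^2 + 23x + 17/4
∇ Δ f = 90x^4 + 105x^2 + 17/2
Δ f = 18x^5 + 45x^4 + 65x^3 + (105/2)x^2 + 23x + 17/4
∇ f = 18x^5 - 45x^4 + 65x^3 - (105/2)x^2 + 23x - 17/4
D f = 18x^5 + 5x^3
(Δ + ∇ + D) f = 54x^5 + 135x^3 + 46x
(∇ ∘ Δ + (Δ + ∇ + D)) f = 54x^5 + 90x^4 + 135x^3 + 105x^2 + 46x + 17/2


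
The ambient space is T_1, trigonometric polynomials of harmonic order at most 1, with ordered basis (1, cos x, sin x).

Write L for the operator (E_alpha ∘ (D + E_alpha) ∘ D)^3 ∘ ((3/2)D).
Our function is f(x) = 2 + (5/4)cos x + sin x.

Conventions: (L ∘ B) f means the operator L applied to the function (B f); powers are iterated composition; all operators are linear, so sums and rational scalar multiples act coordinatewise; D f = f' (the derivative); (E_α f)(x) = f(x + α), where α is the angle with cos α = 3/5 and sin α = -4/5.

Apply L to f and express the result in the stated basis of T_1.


g(x) = -(30219/62500)cos x + (22983/62500)sin x

D f = cos x - (5/4)sin x
((3/2)D) f = (3/2)cos x - (15/8)sin x
D ((3/2)D) f = -(15/8)cos x - (3/2)sin x
D D ((3/2)D) f = -(3/2)cos x + (15/8)sin x
E_alpha D ((3/2)D) f = (3/40)cos x - (12/5)sin x
(D + E_alpha) D ((3/2)D) f = -(57/40)cos x - (21/40)sin x
E_alpha (D + E_alpha) D ((3/2)D) f = -(87/200)cos x - (291/200)sin x
D (E_alpha ∘ (D + E_alpha) ∘ D) ((3/2)D) f = -(291/200)cos x + (87/200)sin x
D D (E_alpha ∘ (D + E_alpha) ∘ D) ((3/2)D) f = (87/200)cos x + (291/200)sin x
E_alpha D (E_alpha ∘ (D + E_alpha) ∘ D) ((3/2)D) f = -(1221/1000)cos x - (903/1000)sin x
(D + E_alpha) D (E_alpha ∘ (D + E_alpha) ∘ D) ((3/2)D) f = -(393/500)cos x + (69/125)sin x
E_alpha (D + E_alpha) D (E_alpha ∘ (D + E_alpha) ∘ D) ((3/2)D) f = -(2283/2500)cos x - (186/625)sin x
D (E_alpha ∘ (D + E_alpha) ∘ D) (E_alpha ∘ (D + E_alpha) ∘ D) ((3/2)D) f = -(186/625)cos x + (2283/2500)sin x
D D (E_alpha ∘ (D + E_alpha) ∘ D) (E_alpha ∘ (D + E_alpha) ∘ D) ((3/2)D) f = (2283/2500)cos x + (186/625)sin x
E_alpha D (E_alpha ∘ (D + E_alpha) ∘ D) (E_alpha ∘ (D + E_alpha) ∘ D) ((3/2)D) f = -(2841/3125)cos x + (3873/12500)sin x
(D + E_alpha) D (E_alpha ∘ (D + E_alpha) ∘ D) (E_alpha ∘ (D + E_alpha) ∘ D) ((3/2)D) f = (51/12500)cos x + (7593/12500)sin x
E_alpha (D + E_alpha) D (E_alpha ∘ (D + E_alpha) ∘ D) (E_alpha ∘ (D + E_alpha) ∘ D) ((3/2)D) f = -(30219/62500)cos x + (22983/62500)sin x


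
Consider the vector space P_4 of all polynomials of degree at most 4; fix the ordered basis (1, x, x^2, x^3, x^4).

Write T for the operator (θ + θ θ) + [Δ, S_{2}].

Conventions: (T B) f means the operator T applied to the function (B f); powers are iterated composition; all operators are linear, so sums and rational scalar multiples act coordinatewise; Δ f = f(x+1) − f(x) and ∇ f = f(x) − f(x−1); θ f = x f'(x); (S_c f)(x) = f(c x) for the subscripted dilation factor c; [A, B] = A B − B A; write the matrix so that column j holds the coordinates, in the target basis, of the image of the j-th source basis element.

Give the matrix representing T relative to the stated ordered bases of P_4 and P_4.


image of 1: 0
image of x: 2x + 1
image of x^2: 6x^2 + 4x + 3
image of x^3: 12x^3 + 12x^2 + 18x + 7
image of x^4: 20x^4 + 32x^3 + 72x^2 + 56x + 15
each image's coordinates form column j of the matrix

the matrix is [[0, 1, 3, 7, 15]; [0, 2, 4, 18, 56]; [0, 0, 6, 12, 72]; [0, 0, 0, 12, 32]; [0, 0, 0, 0, 20]] (rows listed top to bottom)


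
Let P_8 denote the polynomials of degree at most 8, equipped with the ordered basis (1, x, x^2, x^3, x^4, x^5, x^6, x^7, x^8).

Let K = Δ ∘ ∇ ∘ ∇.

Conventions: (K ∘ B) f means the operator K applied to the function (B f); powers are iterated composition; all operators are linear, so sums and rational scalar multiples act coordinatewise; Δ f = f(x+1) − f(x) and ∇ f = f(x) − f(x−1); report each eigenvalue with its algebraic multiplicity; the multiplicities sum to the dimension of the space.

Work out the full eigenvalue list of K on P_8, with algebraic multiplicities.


λ = 0 (multiplicity 9)

image of 1: 0
image of x: 0
image of x^2: 0
image of x^3: 6
image of x^4: 24x - 12
image of x^5: 60x^2 - 60x + 30
image of x^6: 120x^3 - 180x^2 + 180x - 60
image of x^7: 210x^4 - 420x^3 + 630x^2 - 420x + 126
image of x^8: 336x^5 - 840x^4 + 1680x^3 - 1680x^2 + 1008x - 252
the matrix is upper triangular; its diagonal is (0, 0, 0, 0, 0, 0, 0, 0, 0)
for a triangular matrix the eigenvalues are the diagonal entries, with algebraic multiplicity their repetition count


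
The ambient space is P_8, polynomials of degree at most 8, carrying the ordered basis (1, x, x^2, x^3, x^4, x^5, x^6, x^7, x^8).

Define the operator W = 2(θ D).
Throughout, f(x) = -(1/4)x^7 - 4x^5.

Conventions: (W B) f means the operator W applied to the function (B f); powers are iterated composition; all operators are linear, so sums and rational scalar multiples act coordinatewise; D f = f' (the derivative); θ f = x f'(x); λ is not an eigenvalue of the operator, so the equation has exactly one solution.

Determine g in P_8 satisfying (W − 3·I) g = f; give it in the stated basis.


g(x) = (1/12)x^7 + (7/3)x^6 + 48x^5 + 640x^4 + 5120x^3 + 20480x^2 + (81920/3)x

write g with unknown coordinates in the stated basis and equate coefficients in (W − 3·I) g = f
solving from the highest basis element down gives g = (1/12)x^7 + (7/3)x^6 + 48x^5 + 640x^4 + 5120x^3 + 20480x^2 + (81920/3)x
check: W g = 7x^6 + 140x^5 + 1920x^4 + 15360x^3 + 61440x^2 + 81920x
so W g − 3·g = -(1/4)x^7 - 4x^5 = f ✓


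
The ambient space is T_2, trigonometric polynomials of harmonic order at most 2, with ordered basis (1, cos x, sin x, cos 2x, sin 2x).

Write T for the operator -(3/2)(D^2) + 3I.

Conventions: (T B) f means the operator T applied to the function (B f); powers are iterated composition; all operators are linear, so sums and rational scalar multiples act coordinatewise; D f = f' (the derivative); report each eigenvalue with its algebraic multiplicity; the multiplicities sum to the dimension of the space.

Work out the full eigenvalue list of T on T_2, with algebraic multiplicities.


image of 1: 3
image of cos x: (9/2)cos x
image of sin x: (9/2)sin x
image of cos 2x: 9cos 2x
image of sin 2x: 9sin 2x
the matrix is diagonal; its diagonal is (3, 9/2, 9/2, 9, 9)
for a triangular matrix the eigenvalues are the diagonal entries, with algebraic multiplicity their repetition count

λ = 3 (multiplicity 1), λ = 9/2 (multiplicity 2), λ = 9 (multiplicity 2)


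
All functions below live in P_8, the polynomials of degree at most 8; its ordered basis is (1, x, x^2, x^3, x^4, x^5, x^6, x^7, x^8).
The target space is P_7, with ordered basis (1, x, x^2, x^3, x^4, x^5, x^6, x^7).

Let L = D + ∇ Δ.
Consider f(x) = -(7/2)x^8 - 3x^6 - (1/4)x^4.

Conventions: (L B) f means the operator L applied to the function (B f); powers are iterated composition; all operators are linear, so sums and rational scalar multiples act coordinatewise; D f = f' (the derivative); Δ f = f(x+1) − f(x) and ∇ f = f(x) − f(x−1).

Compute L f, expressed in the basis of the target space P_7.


g(x) = -28x^7 - 196x^6 - 18x^5 - 580x^4 - x^3 - 289x^2 - 27/2

D f = -28x^7 - 18x^5 - x^3
Δ f = -28x^7 - 98x^6 - 214x^5 - 290x^4 - 257x^3 - (289/2)x^2 - 47x - 27/4
∇ Δ f = -196x^6 - 580x^4 - 289x^2 - 27/2
(D + ∇ Δ) f = -28x^7 - 196x^6 - 18x^5 - 580x^4 - x^3 - 289x^2 - 27/2


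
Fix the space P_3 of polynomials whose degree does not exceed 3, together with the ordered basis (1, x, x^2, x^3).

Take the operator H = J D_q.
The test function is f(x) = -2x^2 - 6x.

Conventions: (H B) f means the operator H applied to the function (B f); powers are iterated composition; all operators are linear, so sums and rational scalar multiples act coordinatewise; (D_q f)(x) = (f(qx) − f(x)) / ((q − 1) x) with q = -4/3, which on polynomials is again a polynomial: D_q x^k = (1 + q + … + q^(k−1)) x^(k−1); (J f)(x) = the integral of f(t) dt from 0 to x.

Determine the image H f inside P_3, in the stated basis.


g(x) = (1/3)x^2 - 6x

D_q f = (2/3)x - 6
J D_q f = (1/3)x^2 - 6x


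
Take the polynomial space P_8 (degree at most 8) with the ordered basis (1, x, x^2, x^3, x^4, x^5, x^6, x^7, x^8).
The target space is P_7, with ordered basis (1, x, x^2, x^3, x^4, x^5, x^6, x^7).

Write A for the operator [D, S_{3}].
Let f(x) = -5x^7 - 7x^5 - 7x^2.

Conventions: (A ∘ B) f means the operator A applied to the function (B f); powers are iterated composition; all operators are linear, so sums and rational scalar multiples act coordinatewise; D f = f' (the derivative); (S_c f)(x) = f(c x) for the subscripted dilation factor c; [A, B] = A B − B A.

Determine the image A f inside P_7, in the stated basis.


g(x) = -51030x^6 - 5670x^4 - 84x

S_{3} f = -10935x^7 - 1701x^5 - 63x^2
D S_{3} f = -76545x^6 - 8505x^4 - 126x
D f = -35x^6 - 35x^4 - 14x
S_{3} D f = -25515x^6 - 2835x^4 - 42x
[D, S_{3}] f = -51030x^6 - 5670x^4 - 84x


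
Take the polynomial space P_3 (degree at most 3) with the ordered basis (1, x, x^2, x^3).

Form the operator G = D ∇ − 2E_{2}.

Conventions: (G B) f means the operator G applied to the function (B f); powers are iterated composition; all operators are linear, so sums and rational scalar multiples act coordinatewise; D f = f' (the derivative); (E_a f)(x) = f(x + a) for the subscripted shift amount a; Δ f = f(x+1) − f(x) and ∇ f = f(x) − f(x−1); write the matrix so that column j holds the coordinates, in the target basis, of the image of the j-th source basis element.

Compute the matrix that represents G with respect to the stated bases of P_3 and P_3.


image of 1: -2
image of x: -2x - 4
image of x^2: -2x^2 - 8x - 6
image of x^3: -2x^3 - 12x^2 - 18x - 19
each image's coordinates form column j of the matrix

the matrix is [[-2, -4, -6, -19]; [0, -2, -8, -18]; [0, 0, -2, -12]; [0, 0, 0, -2]] (rows listed top to bottom)


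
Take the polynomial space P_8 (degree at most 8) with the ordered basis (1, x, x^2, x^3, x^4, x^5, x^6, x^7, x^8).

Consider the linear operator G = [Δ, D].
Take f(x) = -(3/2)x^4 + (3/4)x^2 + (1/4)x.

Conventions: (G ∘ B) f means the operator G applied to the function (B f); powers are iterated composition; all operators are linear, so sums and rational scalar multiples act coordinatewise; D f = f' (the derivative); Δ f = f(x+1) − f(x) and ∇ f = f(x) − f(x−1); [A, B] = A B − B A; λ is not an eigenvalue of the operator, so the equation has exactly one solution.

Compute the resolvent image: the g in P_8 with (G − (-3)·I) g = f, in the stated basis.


write g with unknown coordinates in the stated basis and equate coefficients in (G − (-3)·I) g = f
solving from the highest basis element down gives g = -(1/2)x^4 + (1/4)x^2 + (1/12)x
check: G g = 0
so G g − (-3)·g = -(3/2)x^4 + (3/4)x^2 + (1/4)x = f ✓

the image equals g(x) = -(1/2)x^4 + (1/4)x^2 + (1/12)x


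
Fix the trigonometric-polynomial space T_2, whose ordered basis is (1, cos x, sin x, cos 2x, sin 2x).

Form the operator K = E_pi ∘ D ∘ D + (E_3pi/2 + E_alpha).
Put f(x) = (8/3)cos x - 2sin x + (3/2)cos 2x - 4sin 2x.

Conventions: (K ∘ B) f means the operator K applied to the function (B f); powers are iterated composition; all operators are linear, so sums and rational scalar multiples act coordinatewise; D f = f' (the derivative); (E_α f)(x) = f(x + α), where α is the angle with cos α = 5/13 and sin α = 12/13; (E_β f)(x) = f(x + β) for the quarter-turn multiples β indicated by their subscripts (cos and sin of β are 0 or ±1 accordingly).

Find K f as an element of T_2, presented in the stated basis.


the result is g(x) = (50/13)cos x - (100/39)sin x - (1926/169)cos 2x + (3676/169)sin 2x

D f = -2cos x - (8/3)sin x - 8cos 2x - 3sin 2x
D D f = -(8/3)cos x + 2sin x - 6cos 2x + 16sin 2x
E_pi D D f = (8/3)cos x - 2sin x - 6cos 2x + 16sin 2x
E_3pi/2 f = 2cos x + (8/3)sin x - (3/2)cos 2x + 4sin 2x
E_alpha f = -(32/39)cos x - (42/13)sin x - (1317/338)cos 2x + (296/169)sin 2x
(E_3pi/2 + E_alpha) f = (46/39)cos x - (22/39)sin x - (912/169)cos 2x + (972/169)sin 2x
(E_pi ∘ D ∘ D + (E_3pi/2 + E_alpha)) f = (50/13)cos x - (100/39)sin x - (1926/169)cos 2x + (3676/169)sin 2x


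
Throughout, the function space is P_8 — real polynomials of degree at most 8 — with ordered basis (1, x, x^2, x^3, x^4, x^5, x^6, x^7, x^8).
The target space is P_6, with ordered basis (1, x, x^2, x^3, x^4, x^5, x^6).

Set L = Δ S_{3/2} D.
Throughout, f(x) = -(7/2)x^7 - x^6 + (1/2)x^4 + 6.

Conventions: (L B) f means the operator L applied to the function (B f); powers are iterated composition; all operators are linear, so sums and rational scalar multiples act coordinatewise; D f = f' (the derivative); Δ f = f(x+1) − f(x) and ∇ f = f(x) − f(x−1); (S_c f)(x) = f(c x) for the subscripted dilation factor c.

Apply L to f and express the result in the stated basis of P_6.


g(x) = -(107163/64)x^5 - (564975/128)x^4 - (193185/32)x^3 - (591543/128)x^2 - (120447/64)x - 40689/128

D f = -(49/2)x^6 - 6x^5 + 2x^3
S_{3/2} D f = -(35721/128)x^6 - (729/16)x^5 + (27/4)x^3
Δ S_{3/2} D f = -(107163/64)x^5 - (564975/128)x^4 - (193185/32)x^3 - (591543/128)x^2 - (120447/64)x - 40689/128


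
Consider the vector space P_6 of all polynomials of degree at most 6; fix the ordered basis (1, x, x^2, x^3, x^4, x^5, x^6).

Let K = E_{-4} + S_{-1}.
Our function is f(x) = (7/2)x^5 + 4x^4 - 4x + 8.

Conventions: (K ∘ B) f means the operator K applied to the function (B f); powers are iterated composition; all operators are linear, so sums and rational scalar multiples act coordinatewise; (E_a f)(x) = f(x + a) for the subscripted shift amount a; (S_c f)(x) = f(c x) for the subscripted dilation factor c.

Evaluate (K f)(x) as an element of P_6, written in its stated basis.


g(x) = -62x^4 + 496x^3 - 1856x^2 + 3456x - 2528

E_{-4} f = (7/2)x^5 - 66x^4 + 496x^3 - 1856x^2 + 3452x - 2536
S_{-1} f = -(7/2)x^5 + 4x^4 + 4x + 8
(E_{-4} + S_{-1}) f = -62x^4 + 496x^3 - 1856x^2 + 3456x - 2528


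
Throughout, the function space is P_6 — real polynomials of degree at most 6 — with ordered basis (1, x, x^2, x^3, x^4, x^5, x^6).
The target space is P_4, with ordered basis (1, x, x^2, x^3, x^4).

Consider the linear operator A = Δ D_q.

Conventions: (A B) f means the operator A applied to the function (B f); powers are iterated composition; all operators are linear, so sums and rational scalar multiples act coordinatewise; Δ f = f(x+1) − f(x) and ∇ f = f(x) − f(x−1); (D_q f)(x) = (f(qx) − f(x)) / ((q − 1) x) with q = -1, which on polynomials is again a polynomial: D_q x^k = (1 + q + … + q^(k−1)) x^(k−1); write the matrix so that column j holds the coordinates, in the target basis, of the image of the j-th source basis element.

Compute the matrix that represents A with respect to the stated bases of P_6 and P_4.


the matrix is [[0, 0, 0, 1, 0, 1, 0]; [0, 0, 0, 2, 0, 4, 0]; [0, 0, 0, 0, 0, 6, 0]; [0, 0, 0, 0, 0, 4, 0]; [0, 0, 0, 0, 0, 0, 0]] (rows listed top to bottom)

image of 1: 0
image of x: 0
image of x^2: 0
image of x^3: 2x + 1
image of x^4: 0
image of x^5: 4x^3 + 6x^2 + 4x + 1
image of x^6: 0
each image's coordinates form column j of the matrix
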